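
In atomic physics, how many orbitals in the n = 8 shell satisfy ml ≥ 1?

28

For n = 8, l ranges over 0 … 7.
Contributions: l=1 → 1; l=2 → 2; l=3 → 3; l=4 → 4; l=5 → 5; l=6 → 6; l=7 → 7.
Total orbitals: 1 + 2 + 3 + 4 + 5 + 6 + 7 = 28.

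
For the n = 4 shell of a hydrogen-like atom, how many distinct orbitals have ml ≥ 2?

For n = 4, l ranges over 0 … 3.
Contributions: l=2 → 1; l=3 → 2.
Total orbitals: 1 + 2 = 3.

3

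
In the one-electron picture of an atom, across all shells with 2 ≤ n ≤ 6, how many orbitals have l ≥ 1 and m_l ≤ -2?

20

Work shell by shell — for each n, count the (l, m_l) pairs that satisfy l ≥ 1 and m_l ≤ -2:
n=3 → 1; n=4 → 3; n=5 → 6; n=6 → 10.
Total orbitals: 1 + 3 + 6 + 10 = 20.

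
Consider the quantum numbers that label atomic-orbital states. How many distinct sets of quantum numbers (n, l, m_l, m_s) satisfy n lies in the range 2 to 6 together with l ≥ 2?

140

Count contributing orbitals for each principal shell:
n=3 → 5; n=4 → 12; n=5 → 21; n=6 → 32.
Orbitals: 5 + 12 + 21 + 32 = 70. Including both spin states (m_s = ±1/2) gives 2 × 70 = 140 states.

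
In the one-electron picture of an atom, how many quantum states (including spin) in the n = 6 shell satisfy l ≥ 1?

The (l, ml) pairs meeting l ≥ 1 give: l=1 → 3; l=2 → 5; l=3 → 7; l=4 → 9; l=5 → 11.
Orbitals: 3 + 5 + 7 + 9 + 11 = 35. Each orbital carries two spin states, so 35 × 2 = 70 states.

70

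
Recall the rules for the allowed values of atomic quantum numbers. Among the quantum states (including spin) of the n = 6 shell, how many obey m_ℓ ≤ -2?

The (ℓ, m_ℓ) pairs meeting m_ℓ ≤ -2 give: ℓ=2 → 1; ℓ=3 → 2; ℓ=4 → 3; ℓ=5 → 4.
Orbitals: 1 + 2 + 3 + 4 = 10. Each orbital carries two spin states, so 10 × 2 = 20 states.

20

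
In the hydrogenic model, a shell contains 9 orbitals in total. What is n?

n² = 9 ⇒ n = 3.

n = 3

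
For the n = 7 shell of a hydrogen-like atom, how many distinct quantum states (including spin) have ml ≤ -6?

Orbitals with ml ≤ -6, by l: l=6 → 1.
Orbitals: 1. Each orbital carries two spin states, so 1 × 2 = 2 states.

2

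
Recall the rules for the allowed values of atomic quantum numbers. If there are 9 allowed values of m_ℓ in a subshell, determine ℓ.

ℓ = 4 (g)

m_ℓ ranges over 2ℓ+1 integers, so 2ℓ+1 = 9 ⇒ ℓ = 4.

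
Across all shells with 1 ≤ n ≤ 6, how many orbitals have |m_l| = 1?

Treat each shell separately and count matching orbitals:
n=2 → 2; n=3 → 4; n=4 → 6; n=5 → 8; n=6 → 10.
Total orbitals: 2 + 4 + 6 + 8 + 10 = 30.

30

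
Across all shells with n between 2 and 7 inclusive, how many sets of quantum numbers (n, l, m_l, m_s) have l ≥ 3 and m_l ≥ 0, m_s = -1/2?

Treat each shell separately and count matching orbitals:
n=4 → 4; n=5 → 9; n=6 → 15; n=7 → 22.
Orbitals: 4 + 9 + 15 + 22 = 50. With m_s fixed to -1/2 there is one state per orbital, so 50 states.

50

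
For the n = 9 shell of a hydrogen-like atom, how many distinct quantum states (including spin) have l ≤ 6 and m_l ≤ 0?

56

The n = 9 shell has l = 0 through 8; check each.
Per l-value: l=0 → 1; l=1 → 2; l=2 → 3; l=3 → 4; l=4 → 5; l=5 → 6; l=6 → 7.
Orbitals: 1 + 2 + 3 + 4 + 5 + 6 + 7 = 28. Each orbital carries two spin states, so 28 × 2 = 56 states.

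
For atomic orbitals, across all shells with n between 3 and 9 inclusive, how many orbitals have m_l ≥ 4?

35

Count contributing orbitals for each principal shell:
n=5 → 1; n=6 → 3; n=7 → 6; n=8 → 10; n=9 → 15.
Total orbitals: 1 + 3 + 6 + 10 + 15 = 35.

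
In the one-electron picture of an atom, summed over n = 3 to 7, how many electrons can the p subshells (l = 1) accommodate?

30

A p subshell (l = 1) exists for every n ≥ 2, so shells n = 3, 4, 5, 6, 7 each contribute one — 5 subshells.
Since each p subshell holds 2(2·1+1) = 6 electrons, the total is 5 × 6 = 30.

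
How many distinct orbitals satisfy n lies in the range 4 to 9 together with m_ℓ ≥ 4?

35

Go shell by shell, enumerating (ℓ, m_ℓ) with m_ℓ ≥ 4:
n=5 → 1; n=6 → 3; n=7 → 6; n=8 → 10; n=9 → 15.
Total orbitals: 1 + 3 + 6 + 10 + 15 = 35.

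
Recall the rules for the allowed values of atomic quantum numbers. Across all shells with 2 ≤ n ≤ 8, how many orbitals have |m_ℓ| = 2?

Per-shell orbital counts meeting the constraint:
n=3 → 2; n=4 → 4; n=5 → 6; n=6 → 8; n=7 → 10; n=8 → 12.
Total orbitals: 2 + 4 + 6 + 8 + 10 + 12 = 42.

42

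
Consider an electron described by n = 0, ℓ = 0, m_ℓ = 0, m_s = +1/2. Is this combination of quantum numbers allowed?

The principal quantum number must be a positive integer (n ≥ 1), but here n = 0.

Invalid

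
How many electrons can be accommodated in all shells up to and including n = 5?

Total orbitals = 1² + 2² + 3² + 4² + 5² = 55. Doubling for spin gives 110 electrons.

110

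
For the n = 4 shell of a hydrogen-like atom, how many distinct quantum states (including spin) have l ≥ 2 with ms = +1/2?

12

Go through l = 0, …, 3 (the values permitted for n = 4).
Orbitals with l ≥ 2, by l: l=2 → 5; l=3 → 7.
Orbitals: 5 + 7 = 12. With ms fixed to a single value there is one state per orbital, giving 12 states.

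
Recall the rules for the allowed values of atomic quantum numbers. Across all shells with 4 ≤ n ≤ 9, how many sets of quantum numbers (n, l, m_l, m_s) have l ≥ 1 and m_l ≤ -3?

Per-shell orbital counts meeting the constraint:
n=4 → 1; n=5 → 3; n=6 → 6; n=7 → 10; n=8 → 15; n=9 → 21.
Orbitals: 1 + 3 + 6 + 10 + 15 + 21 = 56. Including both spin states (m_s = ±1/2) gives 2 × 56 = 112 states.

112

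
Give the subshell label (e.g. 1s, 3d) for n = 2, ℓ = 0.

2s

ℓ = 0 corresponds to the letter 's', so the subshell is 2s.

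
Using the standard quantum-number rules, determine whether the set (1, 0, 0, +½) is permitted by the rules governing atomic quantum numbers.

n = 1 is a positive integer. ℓ = 0 satisfies 0 ≤ ℓ ≤ n−1 = 0. m_ℓ = 0 lies in the range −ℓ … +ℓ (here 0). m_s = +1/2 is one of ±1/2.
All four constraints are satisfied.

Allowed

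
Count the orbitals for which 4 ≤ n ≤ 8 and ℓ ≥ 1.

Work shell by shell — for each n, count the (ℓ, m_ℓ) pairs that satisfy ℓ ≥ 1:
n=4 → 15; n=5 → 24; n=6 → 35; n=7 → 48; n=8 → 63.
Total orbitals: 15 + 24 + 35 + 48 + 63 = 185.

185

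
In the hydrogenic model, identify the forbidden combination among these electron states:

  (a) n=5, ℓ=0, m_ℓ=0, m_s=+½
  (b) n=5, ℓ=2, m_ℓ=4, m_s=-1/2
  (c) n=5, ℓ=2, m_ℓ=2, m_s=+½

(b)

(b) has |m_ℓ| = 4 > ℓ = 2, violating −ℓ ≤ m_ℓ ≤ ℓ.
The remaining sets (a), (c) satisfy all four rules.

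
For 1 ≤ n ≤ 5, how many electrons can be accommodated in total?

110

Total orbitals = 1² + 2² + 3² + 4² + 5² = 55. Doubling for spin gives 110 electrons.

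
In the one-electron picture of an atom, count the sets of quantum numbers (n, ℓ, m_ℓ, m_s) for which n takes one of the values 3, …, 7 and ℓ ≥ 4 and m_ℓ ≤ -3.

32

Count contributing orbitals for each principal shell:
n=5 → 2; n=6 → 5; n=7 → 9.
Orbitals: 2 + 5 + 9 = 16. Including both spin states (m_s = ±1/2) gives 2 × 16 = 32 states.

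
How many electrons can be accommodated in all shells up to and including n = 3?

Total orbitals = 1² + 2² + 3² = 14. Doubling for spin gives 28 electrons.

28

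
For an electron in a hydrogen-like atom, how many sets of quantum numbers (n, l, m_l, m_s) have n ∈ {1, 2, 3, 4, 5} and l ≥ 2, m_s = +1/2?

Treat each shell separately and count matching orbitals:
n=3 → 5; n=4 → 12; n=5 → 21.
Orbitals: 5 + 12 + 21 = 38. With m_s fixed to +1/2 there is one state per orbital, so 38 states.

38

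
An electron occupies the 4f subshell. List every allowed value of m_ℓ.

-3, -2, -1, 0, 1, 2, 3

The 4f subshell has ℓ = 3, and m_ℓ takes every integer from −ℓ to +ℓ. With ℓ = 3 that gives the 7 values -3, -2, -1, 0, 1, 2, 3.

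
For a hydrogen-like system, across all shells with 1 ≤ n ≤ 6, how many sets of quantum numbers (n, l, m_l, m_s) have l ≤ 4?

Treat each shell separately and count matching orbitals:
n=1 → 1; n=2 → 4; n=3 → 9; n=4 → 16; n=5 → 25; n=6 → 25.
Orbitals: 1 + 4 + 9 + 16 + 25 + 25 = 80. Including both spin states (m_s = ±1/2) gives 2 × 80 = 160 states.

160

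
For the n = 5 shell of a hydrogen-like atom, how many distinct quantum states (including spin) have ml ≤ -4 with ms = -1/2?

For n = 5, l ranges over 0 … 4.
The (l, ml) pairs meeting ml ≤ -4 give: l=4 → 1.
Orbitals: 1. With ms fixed to a single value there is one state per orbital, giving 1 state.

1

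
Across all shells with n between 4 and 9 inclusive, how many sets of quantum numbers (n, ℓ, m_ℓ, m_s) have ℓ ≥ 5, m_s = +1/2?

Go shell by shell, enumerating (ℓ, m_ℓ) with ℓ ≥ 5:
n=6 → 11; n=7 → 24; n=8 → 39; n=9 → 56.
Orbitals: 11 + 24 + 39 + 56 = 130. With m_s fixed to +1/2 there is one state per orbital, so 130 states.

130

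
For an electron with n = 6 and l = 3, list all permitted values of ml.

ml takes every integer from −l to +l. With l = 3 that gives the 7 values -3, -2, -1, 0, 1, 2, 3.

-3, -2, -1, 0, 1, 2, 3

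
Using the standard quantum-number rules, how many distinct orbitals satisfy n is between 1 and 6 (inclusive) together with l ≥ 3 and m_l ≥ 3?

Work shell by shell — for each n, count the (l, m_l) pairs that satisfy l ≥ 3 and m_l ≥ 3:
n=4 → 1; n=5 → 3; n=6 → 6.
Total orbitals: 1 + 3 + 6 = 10.

10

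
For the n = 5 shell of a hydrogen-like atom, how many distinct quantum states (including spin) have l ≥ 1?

48

With n = 5 the allowed l are 0, 1, …, 4.
Contributions: l=1 → 3; l=2 → 5; l=3 → 7; l=4 → 9.
Orbitals: 3 + 5 + 7 + 9 = 24. Each orbital carries two spin states, so 24 × 2 = 48 states.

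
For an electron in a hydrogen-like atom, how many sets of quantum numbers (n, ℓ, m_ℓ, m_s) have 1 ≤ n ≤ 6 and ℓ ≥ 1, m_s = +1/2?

For each n in the range, tally the orbitals obeying ℓ ≥ 1:
n=2 → 3; n=3 → 8; n=4 → 15; n=5 → 24; n=6 → 35.
Orbitals: 3 + 8 + 15 + 24 + 35 = 85. With m_s fixed to +1/2 there is one state per orbital, so 85 states.

85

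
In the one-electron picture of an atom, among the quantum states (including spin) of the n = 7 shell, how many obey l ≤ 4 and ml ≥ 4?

2

With n = 7 the allowed l are 0, 1, …, 6.
The (l, ml) pairs meeting l ≤ 4 and ml ≥ 4 give: l=4 → 1.
Orbitals: 1. Each orbital carries two spin states, so 1 × 2 = 2 states.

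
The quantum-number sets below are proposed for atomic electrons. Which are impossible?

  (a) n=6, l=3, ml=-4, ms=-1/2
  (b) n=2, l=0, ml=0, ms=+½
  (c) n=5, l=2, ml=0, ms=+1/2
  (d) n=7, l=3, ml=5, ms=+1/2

(a) and (d)

(a) has |ml| = 4 > l = 3, violating −l ≤ ml ≤ l.
(d) has |ml| = 5 > l = 3, violating −l ≤ ml ≤ l.
The remaining sets (b), (c) satisfy all four rules.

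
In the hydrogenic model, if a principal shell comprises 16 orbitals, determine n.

n = 4

n² = 16 ⇒ n = 4.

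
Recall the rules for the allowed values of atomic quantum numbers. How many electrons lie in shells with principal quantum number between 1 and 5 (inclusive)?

110

Shell n has n² orbitals: 1²=1 + 2²=4 + 3²=9 + 4²=16 + 5²=25 = 55 orbitals.
Two spin states per orbital: 2 × 55 = 110 electrons.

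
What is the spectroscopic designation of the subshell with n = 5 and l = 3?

5f

l = 3 corresponds to the letter 'f', so the subshell is 5f.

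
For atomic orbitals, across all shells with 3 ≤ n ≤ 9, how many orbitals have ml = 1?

Go shell by shell, enumerating (l, ml) with ml = 1:
n=3 → 2; n=4 → 3; n=5 → 4; n=6 → 5; n=7 → 6; n=8 → 7; n=9 → 8.
Total orbitals: 2 + 3 + 4 + 5 + 6 + 7 + 8 = 35.

35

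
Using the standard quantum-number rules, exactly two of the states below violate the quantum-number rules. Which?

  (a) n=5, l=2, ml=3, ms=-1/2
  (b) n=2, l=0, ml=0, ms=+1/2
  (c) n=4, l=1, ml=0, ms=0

(a) has |ml| = 3 > l = 2, violating −l ≤ ml ≤ l.
(c) has ms = 0, but an electron's spin must be ±1/2.
The remaining set (b) satisfies all four rules.

(a) and (c)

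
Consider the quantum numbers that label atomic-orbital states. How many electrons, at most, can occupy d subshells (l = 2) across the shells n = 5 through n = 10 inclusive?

60

A d subshell (l = 2) exists for every n ≥ 3, so shells n = 5, 6, 7, 8, 9, 10 each contribute one — 6 subshells.
Since each d subshell holds 2(2·2+1) = 10 electrons, the total is 6 × 10 = 60.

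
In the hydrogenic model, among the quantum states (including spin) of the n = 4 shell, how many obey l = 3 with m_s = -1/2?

Go through l = 0, …, 3 (the values permitted for n = 4).
Per l-value: l=3 → 7.
Orbitals: 7. With m_s fixed to a single value there is one state per orbital, giving 7 states.

7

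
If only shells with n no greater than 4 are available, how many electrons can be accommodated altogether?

60

Total orbitals = 1² + 2² + 3² + 4² = 30. Doubling for spin gives 60 electrons.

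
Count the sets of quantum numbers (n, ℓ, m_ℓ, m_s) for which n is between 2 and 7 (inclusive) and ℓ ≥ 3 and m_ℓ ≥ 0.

Work shell by shell — for each n, count the (ℓ, m_ℓ) pairs that satisfy ℓ ≥ 3 and m_ℓ ≥ 0:
n=4 → 4; n=5 → 9; n=6 → 15; n=7 → 22.
Orbitals: 4 + 9 + 15 + 22 = 50. Including both spin states (m_s = ±1/2) gives 2 × 50 = 100 states.

100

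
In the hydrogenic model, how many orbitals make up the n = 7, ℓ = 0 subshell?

A subshell has 2ℓ+1 orbitals; with ℓ = 0, that's 1.

1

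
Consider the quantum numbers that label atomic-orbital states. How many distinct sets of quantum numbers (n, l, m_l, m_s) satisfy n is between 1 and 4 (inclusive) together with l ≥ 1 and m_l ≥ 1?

20

Go shell by shell, enumerating (l, m_l) with l ≥ 1 and m_l ≥ 1:
n=2 → 1; n=3 → 3; n=4 → 6.
Orbitals: 1 + 3 + 6 = 10. Including both spin states (m_s = ±1/2) gives 2 × 10 = 20 states.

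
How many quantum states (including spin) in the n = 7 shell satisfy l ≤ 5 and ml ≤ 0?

The n = 7 shell has l = 0 through 6; check each.
Per l-value: l=0 → 1; l=1 → 2; l=2 → 3; l=3 → 4; l=4 → 5; l=5 → 6.
Orbitals: 1 + 2 + 3 + 4 + 5 + 6 = 21. Each orbital carries two spin states, so 21 × 2 = 42 states.

42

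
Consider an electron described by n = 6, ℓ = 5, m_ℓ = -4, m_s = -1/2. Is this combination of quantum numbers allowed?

n = 6 is a positive integer. ℓ = 5 satisfies 0 ≤ ℓ ≤ n−1 = 5. m_ℓ = -4 lies in the range −ℓ … +ℓ (here −5 … 5). m_s = -1/2 is one of ±1/2.
All four constraints are satisfied.

Yes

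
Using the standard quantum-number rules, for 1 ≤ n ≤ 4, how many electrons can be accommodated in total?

60

Total orbitals = 1² + 2² + 3² + 4² = 30. Doubling for spin gives 60 electrons.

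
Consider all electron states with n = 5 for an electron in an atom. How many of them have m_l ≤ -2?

12

For n = 5, l ranges over 0 … 4.
Orbitals with m_l ≤ -2, by l: l=2 → 1; l=3 → 2; l=4 → 3.
Orbitals: 1 + 2 + 3 = 6. Each orbital carries two spin states, so 6 × 2 = 12 states.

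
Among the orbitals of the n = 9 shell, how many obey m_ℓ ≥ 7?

3

With n = 9 the allowed ℓ are 0, 1, …, 8.
Orbitals with m_ℓ ≥ 7, by ℓ: ℓ=7 → 1; ℓ=8 → 2.
Total orbitals: 1 + 2 = 3.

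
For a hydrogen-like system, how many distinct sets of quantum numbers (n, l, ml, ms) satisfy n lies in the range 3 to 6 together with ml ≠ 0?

136

Count contributing orbitals for each principal shell:
n=3 → 6; n=4 → 12; n=5 → 20; n=6 → 30.
Orbitals: 6 + 12 + 20 + 30 = 68. Including both spin states (ms = ±1/2) gives 2 × 68 = 136 states.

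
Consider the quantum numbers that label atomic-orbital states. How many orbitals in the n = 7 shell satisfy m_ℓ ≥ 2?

15

Contributions: ℓ=2 → 1; ℓ=3 → 2; ℓ=4 → 3; ℓ=5 → 4; ℓ=6 → 5.
Total orbitals: 1 + 2 + 3 + 4 + 5 = 15.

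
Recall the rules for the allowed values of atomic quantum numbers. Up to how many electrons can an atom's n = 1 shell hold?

2

A shell holds 2n² electrons: 2 × 1² = 2 × 1 = 2.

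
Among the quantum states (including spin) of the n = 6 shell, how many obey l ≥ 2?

64

The (l, m_l) pairs meeting l ≥ 2 give: l=2 → 5; l=3 → 7; l=4 → 9; l=5 → 11.
Orbitals: 5 + 7 + 9 + 11 = 32. Each orbital carries two spin states, so 32 × 2 = 64 states.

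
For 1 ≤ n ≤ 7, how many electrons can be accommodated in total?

280

Total orbitals = 1² + 2² + 3² + 4² + 5² + 6² + 7² = 140. Doubling for spin gives 280 electrons.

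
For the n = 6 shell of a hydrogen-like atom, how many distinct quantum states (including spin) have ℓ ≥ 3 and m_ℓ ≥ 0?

Contributions: ℓ=3 → 4; ℓ=4 → 5; ℓ=5 → 6.
Orbitals: 4 + 5 + 6 = 15. Each orbital carries two spin states, so 15 × 2 = 30 states.

30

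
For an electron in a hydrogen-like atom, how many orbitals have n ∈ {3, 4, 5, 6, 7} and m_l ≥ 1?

For each n in the range, tally the orbitals obeying m_l ≥ 1:
n=3 → 3; n=4 → 6; n=5 → 10; n=6 → 15; n=7 → 21.
Total orbitals: 3 + 6 + 10 + 15 + 21 = 55.

55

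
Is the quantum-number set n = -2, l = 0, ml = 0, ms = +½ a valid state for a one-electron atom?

Invalid

The principal quantum number must be a positive integer (n ≥ 1), but here n = -2.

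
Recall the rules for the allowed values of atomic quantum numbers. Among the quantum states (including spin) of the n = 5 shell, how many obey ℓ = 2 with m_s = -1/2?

Go through ℓ = 0, …, 4 (the values permitted for n = 5).
The (ℓ, m_ℓ) pairs meeting ℓ = 2 give: ℓ=2 → 5.
Orbitals: 5. With m_s fixed to a single value there is one state per orbital, giving 5 states.

5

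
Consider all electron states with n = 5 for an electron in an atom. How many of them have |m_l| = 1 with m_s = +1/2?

The (l, m_l) pairs meeting |m_l| = 1 give: l=1 → 2; l=2 → 2; l=3 → 2; l=4 → 2.
Orbitals: 2 + 2 + 2 + 2 = 8. With m_s fixed to a single value there is one state per orbital, giving 8 states.

8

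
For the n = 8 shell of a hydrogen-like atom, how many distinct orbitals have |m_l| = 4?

8

Per l-value: l=4 → 2; l=5 → 2; l=6 → 2; l=7 → 2.
Total orbitals: 2 + 2 + 2 + 2 = 8.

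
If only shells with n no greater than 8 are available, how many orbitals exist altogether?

Total orbitals = 1² + 2² + 3² + 4² + 5² + 6² + 7² + 8² = 204.

204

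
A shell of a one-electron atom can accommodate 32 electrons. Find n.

2n² = 32 ⇒ n² = 16 ⇒ n = 4.

n = 4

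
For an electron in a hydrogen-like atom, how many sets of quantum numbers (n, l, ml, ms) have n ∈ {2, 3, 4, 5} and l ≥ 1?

100

Per-shell orbital counts meeting the constraint:
n=2 → 3; n=3 → 8; n=4 → 15; n=5 → 24.
Orbitals: 3 + 8 + 15 + 24 = 50. Including both spin states (ms = ±1/2) gives 2 × 50 = 100 states.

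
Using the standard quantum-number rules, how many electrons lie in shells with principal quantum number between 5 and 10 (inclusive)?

710

Shell n has n² orbitals: 5²=25 + 6²=36 + 7²=49 + 8²=64 + 9²=81 + 10²=100 = 355 orbitals.
Two spin states per orbital: 2 × 355 = 710 electrons.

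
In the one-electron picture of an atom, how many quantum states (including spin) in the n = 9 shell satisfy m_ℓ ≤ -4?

Contributions: ℓ=4 → 1; ℓ=5 → 2; ℓ=6 → 3; ℓ=7 → 4; ℓ=8 → 5.
Orbitals: 1 + 2 + 3 + 4 + 5 = 15. Each orbital carries two spin states, so 15 × 2 = 30 states.

30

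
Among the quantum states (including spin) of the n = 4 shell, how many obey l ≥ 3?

Contributions: l=3 → 7.
Orbitals: 7. Each orbital carries two spin states, so 7 × 2 = 14 states.

14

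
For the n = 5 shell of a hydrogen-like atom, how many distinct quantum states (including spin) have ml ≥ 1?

With n = 5 the allowed l are 0, 1, …, 4.
Orbitals with ml ≥ 1, by l: l=1 → 1; l=2 → 2; l=3 → 3; l=4 → 4.
Orbitals: 1 + 2 + 3 + 4 = 10. Each orbital carries two spin states, so 10 × 2 = 20 states.

20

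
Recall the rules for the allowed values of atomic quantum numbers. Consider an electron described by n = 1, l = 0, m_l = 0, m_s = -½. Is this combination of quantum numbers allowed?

Allowed

n = 1 is a positive integer. l = 0 satisfies 0 ≤ l ≤ n−1 = 0. m_l = 0 lies in the range −l … +l (here 0). m_s = -1/2 is one of ±1/2.
All four constraints are satisfied.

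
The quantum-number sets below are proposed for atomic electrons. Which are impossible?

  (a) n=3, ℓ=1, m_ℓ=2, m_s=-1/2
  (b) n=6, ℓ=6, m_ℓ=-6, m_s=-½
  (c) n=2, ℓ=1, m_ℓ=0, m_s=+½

(a) and (b)

(a) has |m_ℓ| = 2 > ℓ = 1, violating −ℓ ≤ m_ℓ ≤ ℓ.
(b) has ℓ = 6 ≥ n = 6, violating 0 ≤ ℓ ≤ n−1.
The remaining set (c) satisfies all four rules.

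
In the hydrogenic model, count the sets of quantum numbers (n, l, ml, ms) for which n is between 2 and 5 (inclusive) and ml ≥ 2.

20

Treat each shell separately and count matching orbitals:
n=3 → 1; n=4 → 3; n=5 → 6.
Orbitals: 1 + 3 + 6 = 10. Including both spin states (ms = ±1/2) gives 2 × 10 = 20 states.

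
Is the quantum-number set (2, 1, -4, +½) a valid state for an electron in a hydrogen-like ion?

The magnetic quantum number must satisfy −l ≤ ml ≤ l. With l = 1, ml can only be -1, 0, 1, so ml = -4 is forbidden.

Invalid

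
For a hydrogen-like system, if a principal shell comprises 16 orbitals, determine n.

n² = 16 ⇒ n = 4.

n = 4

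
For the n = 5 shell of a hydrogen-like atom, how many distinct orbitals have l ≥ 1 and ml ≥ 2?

6

For n = 5, l ranges over 0 … 4.
Per l-value: l=2 → 1; l=3 → 2; l=4 → 3.
Total orbitals: 1 + 2 + 3 = 6.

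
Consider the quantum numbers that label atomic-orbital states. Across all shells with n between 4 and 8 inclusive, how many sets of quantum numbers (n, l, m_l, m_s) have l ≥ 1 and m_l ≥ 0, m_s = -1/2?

For each n in the range, tally the orbitals obeying l ≥ 1 and m_l ≥ 0:
n=4 → 9; n=5 → 14; n=6 → 20; n=7 → 27; n=8 → 35.
Orbitals: 9 + 14 + 20 + 27 + 35 = 105. With m_s fixed to -1/2 there is one state per orbital, so 105 states.

105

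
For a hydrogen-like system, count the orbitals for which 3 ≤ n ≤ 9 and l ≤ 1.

For each n in the range, tally the orbitals obeying l ≤ 1:
n=3 → 4; n=4 → 4; n=5 → 4; n=6 → 4; n=7 → 4; n=8 → 4; n=9 → 4.
Total orbitals: 4 + 4 + 4 + 4 + 4 + 4 + 4 = 28.

28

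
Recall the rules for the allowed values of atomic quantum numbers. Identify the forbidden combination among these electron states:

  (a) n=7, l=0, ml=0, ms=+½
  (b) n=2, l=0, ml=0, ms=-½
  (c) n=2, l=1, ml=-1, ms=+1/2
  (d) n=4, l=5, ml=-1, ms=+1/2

(d)

(d) has l = 5 ≥ n = 4, violating 0 ≤ l ≤ n−1.
The remaining sets (a), (b), (c) satisfy all four rules.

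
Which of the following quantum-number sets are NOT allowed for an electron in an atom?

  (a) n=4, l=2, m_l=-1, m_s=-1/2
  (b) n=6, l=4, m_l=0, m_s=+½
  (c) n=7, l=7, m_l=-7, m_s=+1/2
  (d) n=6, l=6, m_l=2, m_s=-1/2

(c) and (d)

(c) has l = 7 ≥ n = 7, violating 0 ≤ l ≤ n−1.
(d) has l = 6 ≥ n = 6, violating 0 ≤ l ≤ n−1.
The remaining sets (a), (b) satisfy all four rules.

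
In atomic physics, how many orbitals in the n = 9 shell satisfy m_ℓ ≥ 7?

The (ℓ, m_ℓ) pairs meeting m_ℓ ≥ 7 give: ℓ=7 → 1; ℓ=8 → 2.
Total orbitals: 1 + 2 = 3.

3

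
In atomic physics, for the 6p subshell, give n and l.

The leading integer gives n = 6; the letter 'p' means l = 1.

n = 6, l = 1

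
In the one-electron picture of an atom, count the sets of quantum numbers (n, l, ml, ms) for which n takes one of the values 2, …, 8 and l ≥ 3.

Per-shell orbital counts meeting the constraint:
n=4 → 7; n=5 → 16; n=6 → 27; n=7 → 40; n=8 → 55.
Orbitals: 7 + 16 + 27 + 40 + 55 = 145. Including both spin states (ms = ±1/2) gives 2 × 145 = 290 states.

290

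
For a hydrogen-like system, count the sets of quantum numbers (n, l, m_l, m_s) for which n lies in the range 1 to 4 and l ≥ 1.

52

Treat each shell separately and count matching orbitals:
n=2 → 3; n=3 → 8; n=4 → 15.
Orbitals: 3 + 8 + 15 = 26. Including both spin states (m_s = ±1/2) gives 2 × 26 = 52 states.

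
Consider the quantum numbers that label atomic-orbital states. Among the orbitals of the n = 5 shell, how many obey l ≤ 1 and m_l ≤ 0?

3

Contributions: l=0 → 1; l=1 → 2.
Total orbitals: 1 + 2 = 3.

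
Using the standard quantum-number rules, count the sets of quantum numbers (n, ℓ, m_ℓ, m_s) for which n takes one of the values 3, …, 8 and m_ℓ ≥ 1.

Per-shell orbital counts meeting the constraint:
n=3 → 3; n=4 → 6; n=5 → 10; n=6 → 15; n=7 → 21; n=8 → 28.
Orbitals: 3 + 6 + 10 + 15 + 21 + 28 = 83. Including both spin states (m_s = ±1/2) gives 2 × 83 = 166 states.

166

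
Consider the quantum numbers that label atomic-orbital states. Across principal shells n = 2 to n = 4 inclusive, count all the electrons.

Shell n has n² orbitals: 2²=4 + 3²=9 + 4²=16 = 29 orbitals.
Two spin states per orbital: 2 × 29 = 58 electrons.

58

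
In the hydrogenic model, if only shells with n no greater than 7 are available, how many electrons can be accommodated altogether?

Total orbitals = 1² + 2² + 3² + 4² + 5² + 6² + 7² = 140. Doubling for spin gives 280 electrons.

280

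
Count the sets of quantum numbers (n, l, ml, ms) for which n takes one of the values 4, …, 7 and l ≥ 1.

Work shell by shell — for each n, count the (l, ml) pairs that satisfy l ≥ 1:
n=4 → 15; n=5 → 24; n=6 → 35; n=7 → 48.
Orbitals: 15 + 24 + 35 + 48 = 122. Including both spin states (ms = ±1/2) gives 2 × 122 = 244 states.

244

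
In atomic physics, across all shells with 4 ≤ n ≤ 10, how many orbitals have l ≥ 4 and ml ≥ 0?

For each n in the range, tally the orbitals obeying l ≥ 4 and ml ≥ 0:
n=5 → 5; n=6 → 11; n=7 → 18; n=8 → 26; n=9 → 35; n=10 → 45.
Total orbitals: 5 + 11 + 18 + 26 + 35 + 45 = 140.

140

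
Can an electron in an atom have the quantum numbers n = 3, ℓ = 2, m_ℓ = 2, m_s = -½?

Yes

n = 3 is a positive integer. ℓ = 2 satisfies 0 ≤ ℓ ≤ n−1 = 2. m_ℓ = 2 lies in the range −ℓ … +ℓ (here −2 … 2). m_s = -1/2 is one of ±1/2.
All four constraints are satisfied.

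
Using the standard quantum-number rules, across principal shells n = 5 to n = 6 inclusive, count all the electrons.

122

Shell n has n² orbitals: 5²=25 + 6²=36 = 61 orbitals.
Two spin states per orbital: 2 × 61 = 122 electrons.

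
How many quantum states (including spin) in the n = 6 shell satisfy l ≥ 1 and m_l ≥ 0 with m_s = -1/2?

With n = 6 the allowed l are 0, 1, …, 5.
Per l-value: l=1 → 2; l=2 → 3; l=3 → 4; l=4 → 5; l=5 → 6.
Orbitals: 2 + 3 + 4 + 5 + 6 = 20. With m_s fixed to a single value there is one state per orbital, giving 20 states.

20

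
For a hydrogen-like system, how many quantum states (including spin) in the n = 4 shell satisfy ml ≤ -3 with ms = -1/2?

Orbitals with ml ≤ -3, by l: l=3 → 1.
Orbitals: 1. With ms fixed to a single value there is one state per orbital, giving 1 state.

1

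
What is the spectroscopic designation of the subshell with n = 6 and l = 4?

6g

l = 4 corresponds to the letter 'g', so the subshell is 6g.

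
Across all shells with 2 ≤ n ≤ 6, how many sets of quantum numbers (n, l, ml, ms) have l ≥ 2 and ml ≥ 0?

80

Count contributing orbitals for each principal shell:
n=3 → 3; n=4 → 7; n=5 → 12; n=6 → 18.
Orbitals: 3 + 7 + 12 + 18 = 40. Including both spin states (ms = ±1/2) gives 2 × 40 = 80 states.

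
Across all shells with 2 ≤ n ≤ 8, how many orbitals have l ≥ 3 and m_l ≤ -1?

Treat each shell separately and count matching orbitals:
n=4 → 3; n=5 → 7; n=6 → 12; n=7 → 18; n=8 → 25.
Total orbitals: 3 + 7 + 12 + 18 + 25 = 65.

65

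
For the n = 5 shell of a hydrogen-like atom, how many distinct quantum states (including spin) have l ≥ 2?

Go through l = 0, …, 4 (the values permitted for n = 5).
The (l, ml) pairs meeting l ≥ 2 give: l=2 → 5; l=3 → 7; l=4 → 9.
Orbitals: 5 + 7 + 9 = 21. Each orbital carries two spin states, so 21 × 2 = 42 states.

42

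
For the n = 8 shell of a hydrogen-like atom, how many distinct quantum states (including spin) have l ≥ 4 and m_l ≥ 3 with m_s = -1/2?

Go through l = 0, …, 7 (the values permitted for n = 8).
Contributions: l=4 → 2; l=5 → 3; l=6 → 4; l=7 → 5.
Orbitals: 2 + 3 + 4 + 5 = 14. With m_s fixed to a single value there is one state per orbital, giving 14 states.

14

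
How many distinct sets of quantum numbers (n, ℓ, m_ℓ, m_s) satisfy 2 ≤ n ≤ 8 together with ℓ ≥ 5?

Work shell by shell — for each n, count the (ℓ, m_ℓ) pairs that satisfy ℓ ≥ 5:
n=6 → 11; n=7 → 24; n=8 → 39.
Orbitals: 11 + 24 + 39 = 74. Including both spin states (m_s = ±1/2) gives 2 × 74 = 148 states.

148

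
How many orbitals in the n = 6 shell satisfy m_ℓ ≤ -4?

3

The n = 6 shell has ℓ = 0 through 5; check each.
Orbitals with m_ℓ ≤ -4, by ℓ: ℓ=4 → 1; ℓ=5 → 2.
Total orbitals: 1 + 2 = 3.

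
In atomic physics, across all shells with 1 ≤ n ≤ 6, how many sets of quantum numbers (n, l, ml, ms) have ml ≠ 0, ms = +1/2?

Treat each shell separately and count matching orbitals:
n=2 → 2; n=3 → 6; n=4 → 12; n=5 → 20; n=6 → 30.
Orbitals: 2 + 6 + 12 + 20 + 30 = 70. With ms fixed to +1/2 there is one state per orbital, so 70 states.

70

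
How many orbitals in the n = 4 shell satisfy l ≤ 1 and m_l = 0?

2

With n = 4 the allowed l are 0, 1, …, 3.
The (l, m_l) pairs meeting l ≤ 1 and m_l = 0 give: l=0 → 1; l=1 → 1.
Total orbitals: 1 + 1 = 2.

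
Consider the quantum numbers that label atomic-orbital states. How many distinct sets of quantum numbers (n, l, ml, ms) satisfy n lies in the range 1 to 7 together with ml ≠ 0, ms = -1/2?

112

Go shell by shell, enumerating (l, ml) with ml ≠ 0:
n=2 → 2; n=3 → 6; n=4 → 12; n=5 → 20; n=6 → 30; n=7 → 42.
Orbitals: 2 + 6 + 12 + 20 + 30 + 42 = 112. With ms fixed to -1/2 there is one state per orbital, so 112 states.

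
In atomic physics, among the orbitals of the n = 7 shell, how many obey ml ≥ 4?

With n = 7 the allowed l are 0, 1, …, 6.
Contributions: l=4 → 1; l=5 → 2; l=6 → 3.
Total orbitals: 1 + 2 + 3 = 6.

6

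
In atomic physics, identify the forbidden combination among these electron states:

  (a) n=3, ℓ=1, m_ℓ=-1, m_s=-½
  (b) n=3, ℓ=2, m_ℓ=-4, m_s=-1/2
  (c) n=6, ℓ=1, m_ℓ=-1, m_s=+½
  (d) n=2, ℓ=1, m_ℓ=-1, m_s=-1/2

(b)

(b) has |m_ℓ| = 4 > ℓ = 2, violating −ℓ ≤ m_ℓ ≤ ℓ.
The remaining sets (a), (c), (d) satisfy all four rules.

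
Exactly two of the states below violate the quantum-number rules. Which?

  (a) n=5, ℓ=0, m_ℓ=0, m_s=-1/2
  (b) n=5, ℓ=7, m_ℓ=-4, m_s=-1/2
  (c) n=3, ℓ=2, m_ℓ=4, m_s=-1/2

(b) has ℓ = 7 ≥ n = 5, violating 0 ≤ ℓ ≤ n−1.
(c) has |m_ℓ| = 4 > ℓ = 2, violating −ℓ ≤ m_ℓ ≤ ℓ.
The remaining set (a) satisfies all four rules.

(b) and (c)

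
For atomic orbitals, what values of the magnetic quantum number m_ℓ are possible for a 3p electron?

The 3p subshell has ℓ = 1, and m_ℓ takes every integer from −ℓ to +ℓ. With ℓ = 1 that gives the 3 values -1, 0, 1.

-1, 0, 1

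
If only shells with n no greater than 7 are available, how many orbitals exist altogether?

Total orbitals = 1² + 2² + 3² + 4² + 5² + 6² + 7² = 140.

140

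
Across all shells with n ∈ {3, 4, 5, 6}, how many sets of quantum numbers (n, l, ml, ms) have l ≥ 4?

Go shell by shell, enumerating (l, ml) with l ≥ 4:
n=5 → 9; n=6 → 20.
Orbitals: 9 + 20 = 29. Including both spin states (ms = ±1/2) gives 2 × 29 = 58 states.

58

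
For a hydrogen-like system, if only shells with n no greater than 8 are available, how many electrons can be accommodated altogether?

Total orbitals = 1² + 2² + 3² + 4² + 5² + 6² + 7² + 8² = 204. Doubling for spin gives 408 electrons.

408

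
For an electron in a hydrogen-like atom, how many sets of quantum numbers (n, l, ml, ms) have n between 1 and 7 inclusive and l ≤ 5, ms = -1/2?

127

For each n in the range, tally the orbitals obeying l ≤ 5:
n=1 → 1; n=2 → 4; n=3 → 9; n=4 → 16; n=5 → 25; n=6 → 36; n=7 → 36.
Orbitals: 1 + 4 + 9 + 16 + 25 + 36 + 36 = 127. With ms fixed to -1/2 there is one state per orbital, so 127 states.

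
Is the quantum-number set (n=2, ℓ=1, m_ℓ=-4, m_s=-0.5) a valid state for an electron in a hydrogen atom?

The magnetic quantum number must satisfy −ℓ ≤ m_ℓ ≤ ℓ. With ℓ = 1, m_ℓ can only be -1, 0, 1, so m_ℓ = -4 is forbidden.

No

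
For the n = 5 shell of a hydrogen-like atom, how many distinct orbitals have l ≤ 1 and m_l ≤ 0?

3

Go through l = 0, …, 4 (the values permitted for n = 5).
Orbitals with l ≤ 1 and m_l ≤ 0, by l: l=0 → 1; l=1 → 2.
Total orbitals: 1 + 2 = 3.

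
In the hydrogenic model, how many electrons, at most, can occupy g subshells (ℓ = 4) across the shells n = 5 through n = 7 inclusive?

A g subshell (ℓ = 4) exists for every n ≥ 5, so shells n = 5, 6, 7 each contribute one — 3 subshells.
Since each g subshell holds 2(2·4+1) = 18 electrons, the total is 3 × 18 = 54.

54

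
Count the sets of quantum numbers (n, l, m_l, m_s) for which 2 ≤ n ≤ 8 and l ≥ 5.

148

For each n in the range, tally the orbitals obeying l ≥ 5:
n=6 → 11; n=7 → 24; n=8 → 39.
Orbitals: 11 + 24 + 39 = 74. Including both spin states (m_s = ±1/2) gives 2 × 74 = 148 states.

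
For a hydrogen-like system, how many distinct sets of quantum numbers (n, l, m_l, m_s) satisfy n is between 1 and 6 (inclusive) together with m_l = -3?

Go shell by shell, enumerating (l, m_l) with m_l = -3:
n=4 → 1; n=5 → 2; n=6 → 3.
Orbitals: 1 + 2 + 3 = 6. Including both spin states (m_s = ±1/2) gives 2 × 6 = 12 states.

12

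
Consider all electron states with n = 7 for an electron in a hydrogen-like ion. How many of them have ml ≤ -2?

Go through l = 0, …, 6 (the values permitted for n = 7).
Orbitals with ml ≤ -2, by l: l=2 → 1; l=3 → 2; l=4 → 3; l=5 → 4; l=6 → 5.
Orbitals: 1 + 2 + 3 + 4 + 5 = 15. Each orbital carries two spin states, so 15 × 2 = 30 states.

30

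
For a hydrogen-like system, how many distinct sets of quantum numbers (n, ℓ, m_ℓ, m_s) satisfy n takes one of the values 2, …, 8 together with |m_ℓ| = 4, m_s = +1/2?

20

Go shell by shell, enumerating (ℓ, m_ℓ) with |m_ℓ| = 4:
n=5 → 2; n=6 → 4; n=7 → 6; n=8 → 8.
Orbitals: 2 + 4 + 6 + 8 = 20. With m_s fixed to +1/2 there is one state per orbital, so 20 states.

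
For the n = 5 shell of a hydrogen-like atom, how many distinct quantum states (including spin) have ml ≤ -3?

With n = 5 the allowed l are 0, 1, …, 4.
The (l, ml) pairs meeting ml ≤ -3 give: l=3 → 1; l=4 → 2.
Orbitals: 1 + 2 = 3. Each orbital carries two spin states, so 3 × 2 = 6 states.

6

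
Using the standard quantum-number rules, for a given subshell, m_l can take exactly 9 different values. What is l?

l = 4

m_l ranges over 2l+1 integers, so 2l+1 = 9 ⇒ l = 4.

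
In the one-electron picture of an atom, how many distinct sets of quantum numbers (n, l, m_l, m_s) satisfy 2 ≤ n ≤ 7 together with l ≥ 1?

266

Count contributing orbitals for each principal shell:
n=2 → 3; n=3 → 8; n=4 → 15; n=5 → 24; n=6 → 35; n=7 → 48.
Orbitals: 3 + 8 + 15 + 24 + 35 + 48 = 133. Including both spin states (m_s = ±1/2) gives 2 × 133 = 266 states.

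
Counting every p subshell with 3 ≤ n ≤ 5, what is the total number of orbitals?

9

A p subshell (l = 1) exists for every n ≥ 2, so shells n = 3, 4, 5 each contribute one — 3 subshells.
Since each p subshell has 2·1+1 = 3 orbitals, the total is 3 × 3 = 9.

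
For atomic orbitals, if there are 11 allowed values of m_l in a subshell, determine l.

l = 5 (h)

m_l ranges over 2l+1 integers, so 2l+1 = 11 ⇒ l = 5.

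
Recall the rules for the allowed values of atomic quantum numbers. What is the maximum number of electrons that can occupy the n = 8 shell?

A shell holds 2n² electrons: 2 × 8² = 2 × 64 = 128.

128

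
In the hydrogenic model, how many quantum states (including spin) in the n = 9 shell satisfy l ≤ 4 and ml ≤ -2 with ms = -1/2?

6

The n = 9 shell has l = 0 through 8; check each.
Orbitals with l ≤ 4 and ml ≤ -2, by l: l=2 → 1; l=3 → 2; l=4 → 3.
Orbitals: 1 + 2 + 3 = 6. With ms fixed to a single value there is one state per orbital, giving 6 states.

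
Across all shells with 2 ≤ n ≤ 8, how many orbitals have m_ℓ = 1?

28

For each n in the range, tally the orbitals obeying m_ℓ = 1:
n=2 → 1; n=3 → 2; n=4 → 3; n=5 → 4; n=6 → 5; n=7 → 6; n=8 → 7.
Total orbitals: 1 + 2 + 3 + 4 + 5 + 6 + 7 = 28.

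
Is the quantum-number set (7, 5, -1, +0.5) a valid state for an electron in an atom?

Valid

n = 7 is a positive integer. ℓ = 5 satisfies 0 ≤ ℓ ≤ n−1 = 6. m_ℓ = -1 lies in the range −ℓ … +ℓ (here −5 … 5). m_s = +1/2 is one of ±1/2.
All four constraints are satisfied.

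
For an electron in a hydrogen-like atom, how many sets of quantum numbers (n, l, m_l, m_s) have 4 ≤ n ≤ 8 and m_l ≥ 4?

Go shell by shell, enumerating (l, m_l) with m_l ≥ 4:
n=5 → 1; n=6 → 3; n=7 → 6; n=8 → 10.
Orbitals: 1 + 3 + 6 + 10 = 20. Including both spin states (m_s = ±1/2) gives 2 × 20 = 40 states.

40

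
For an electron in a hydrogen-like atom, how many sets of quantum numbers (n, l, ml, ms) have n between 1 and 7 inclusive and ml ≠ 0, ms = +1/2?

Count contributing orbitals for each principal shell:
n=2 → 2; n=3 → 6; n=4 → 12; n=5 → 20; n=6 → 30; n=7 → 42.
Orbitals: 2 + 6 + 12 + 20 + 30 + 42 = 112. With ms fixed to +1/2 there is one state per orbital, so 112 states.

112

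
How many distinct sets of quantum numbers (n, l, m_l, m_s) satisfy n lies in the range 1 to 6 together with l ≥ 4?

Go shell by shell, enumerating (l, m_l) with l ≥ 4:
n=5 → 9; n=6 → 20.
Orbitals: 9 + 20 = 29. Including both spin states (m_s = ±1/2) gives 2 × 29 = 58 states.

58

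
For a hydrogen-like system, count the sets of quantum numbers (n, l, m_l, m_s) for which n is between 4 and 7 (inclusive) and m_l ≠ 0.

208

Treat each shell separately and count matching orbitals:
n=4 → 12; n=5 → 20; n=6 → 30; n=7 → 42.
Orbitals: 12 + 20 + 30 + 42 = 104. Including both spin states (m_s = ±1/2) gives 2 × 104 = 208 states.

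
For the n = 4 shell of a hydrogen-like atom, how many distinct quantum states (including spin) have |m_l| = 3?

The (l, m_l) pairs meeting |m_l| = 3 give: l=3 → 2.
Orbitals: 2. Each orbital carries two spin states, so 2 × 2 = 4 states.

4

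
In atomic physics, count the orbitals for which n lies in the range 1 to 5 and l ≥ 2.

Go shell by shell, enumerating (l, m_l) with l ≥ 2:
n=3 → 5; n=4 → 12; n=5 → 21.
Total orbitals: 5 + 12 + 21 = 38.

38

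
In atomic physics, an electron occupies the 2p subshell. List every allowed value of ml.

-1, 0, 1

The 2p subshell has l = 1, and ml takes every integer from −l to +l. With l = 1 that gives the 3 values -1, 0, 1.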